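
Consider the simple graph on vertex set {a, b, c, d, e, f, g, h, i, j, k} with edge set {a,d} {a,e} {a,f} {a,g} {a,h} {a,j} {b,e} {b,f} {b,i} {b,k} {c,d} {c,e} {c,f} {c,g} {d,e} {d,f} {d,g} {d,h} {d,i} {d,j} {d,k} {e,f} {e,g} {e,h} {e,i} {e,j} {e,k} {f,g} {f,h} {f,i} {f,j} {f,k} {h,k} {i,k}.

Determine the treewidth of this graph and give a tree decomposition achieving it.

Every bag has size at most 5, so the width is 5 − 1 = 4 and tw(G) ≤ 4. On the other hand G contains the 5-clique {c, d, e, f, g}. A clique must lie in a single bag of any decomposition, so no decomposition can have width below 4. The upper and lower bounds meet at 4, so that is the treewidth.

Treewidth 4.
One such decomposition:
Bags: B1 = {d, e, f, i, k}  B2 = {d, e, f, h, k}  B3 = {a, d, e, f, h}  B4 = {a, d, e, f, g}  B5 = {c, d, e, f, g}  B6 = {a, d, e, f, j}  B7 = {b, e, f, i, k}
Tree: B1–B2, B2–B3, B3–B4, B4–B5, B4–B6, B1–B7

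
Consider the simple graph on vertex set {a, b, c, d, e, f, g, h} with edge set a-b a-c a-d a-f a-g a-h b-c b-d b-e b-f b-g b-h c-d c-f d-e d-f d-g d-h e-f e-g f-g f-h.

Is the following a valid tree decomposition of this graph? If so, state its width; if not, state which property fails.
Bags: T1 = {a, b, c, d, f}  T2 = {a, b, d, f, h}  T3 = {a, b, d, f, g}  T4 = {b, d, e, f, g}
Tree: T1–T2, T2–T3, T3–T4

Every vertex of G appears in some bag (union = {a, b, c, d, e, f, g, h}); every edge is covered by a bag; and for each vertex v the set of bags containing v is connected in the bag tree. The decomposition is therefore valid. The largest bag has 5 vertices, so the width is 4.

Yes; width 4.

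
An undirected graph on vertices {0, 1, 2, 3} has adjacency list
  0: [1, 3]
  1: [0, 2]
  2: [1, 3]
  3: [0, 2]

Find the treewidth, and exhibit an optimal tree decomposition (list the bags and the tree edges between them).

The largest bag has 3 vertices, giving width 2; this decomposition certifies tw(G) ≤ 2. Since 3–0–1–2–3 is a cycle in G, G is not acyclic. Forests are exactly the graphs of treewidth ≤ 1, so tw(G) ≥ 2. Therefore the treewidth is 2.

Treewidth 2.
One such decomposition:
Bags: B1 = {0, 1, 3}  B2 = {1, 2, 3}
Tree: B1–B2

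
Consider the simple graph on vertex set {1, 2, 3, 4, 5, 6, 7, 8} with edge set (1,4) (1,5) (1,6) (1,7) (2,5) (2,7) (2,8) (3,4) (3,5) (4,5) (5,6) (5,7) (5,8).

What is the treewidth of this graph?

A width-2 tree decomposition is:
Bags: B1 = {1, 5, 7}  B2 = {1, 5, 6}  B3 = {1, 4, 5}  B4 = {2, 5, 7}  B5 = {3, 4, 5}  B6 = {2, 5, 8}
Tree: B1–B2, B1–B3, B1–B4, B3–B5, B4–B6
The largest bag has 3 vertices, giving width 2; this decomposition certifies tw(G) ≤ 2. Conversely, {2, 5, 8} is a clique of size 3, and the vertices of any clique must share a bag in every tree decomposition; so some bag has ≥ 3 vertices and tw(G) ≥ 2. Hence tw(G) = 2 exactly.

2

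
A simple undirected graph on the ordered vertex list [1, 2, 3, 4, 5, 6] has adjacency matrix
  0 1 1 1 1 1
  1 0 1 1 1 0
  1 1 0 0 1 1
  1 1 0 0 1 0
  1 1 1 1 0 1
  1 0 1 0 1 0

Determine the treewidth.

3

A width-3 tree decomposition is:
Bags: B1 = {1, 2, 3, 5}  B2 = {1, 2, 4, 5}  B3 = {1, 3, 5, 6}
Tree: B1–B2, B1–B3
Every bag has size at most 4, so the width is 4 − 1 = 3 and tw(G) ≤ 3. For the lower bound, the 4 vertices {1, 2, 3, 5} are pairwise adjacent, and any tree decomposition puts a clique entirely inside one bag — forcing width ≥ 3. Hence tw(G) = 3 exactly.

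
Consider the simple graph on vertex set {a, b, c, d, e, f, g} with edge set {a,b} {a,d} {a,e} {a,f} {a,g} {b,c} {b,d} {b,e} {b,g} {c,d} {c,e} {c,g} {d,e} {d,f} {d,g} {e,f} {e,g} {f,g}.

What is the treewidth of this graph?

A width-4 tree decomposition is:
Bags: B1 = {a, b, d, e, g}  B2 = {b, c, d, e, g}  B3 = {a, d, e, f, g}
Tree: B1–B2, B1–B3
The largest bag has 5 vertices, giving width 4; this decomposition certifies tw(G) ≤ 4. For the lower bound, the 5 vertices {b, c, d, e, g} are pairwise adjacent, and any tree decomposition puts a clique entirely inside one bag — forcing width ≥ 4. Therefore the treewidth is 4.

4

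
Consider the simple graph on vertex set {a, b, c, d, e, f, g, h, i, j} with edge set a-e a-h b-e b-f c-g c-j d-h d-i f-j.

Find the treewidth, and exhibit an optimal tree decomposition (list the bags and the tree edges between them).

Treewidth 1.
One such decomposition:
Bags: B1 = {c, g}  B2 = {c, j}  B3 = {f, j}  B4 = {b, f}  B5 = {b, e}  B6 = {a, e}  B7 = {a, h}  B8 = {d, h}  B9 = {d, i}
Tree: B1–B2, B2–B3, B3–B4, B4–B5, B5–B6, B6–B7, B7–B8, B8–B9

Each bag holds 2 vertices, so the decomposition has width 1, which upper-bounds the treewidth. Any graph with an edge has treewidth ≥ 1, and G has the edge g–c. Hence tw(G) = 1 exactly.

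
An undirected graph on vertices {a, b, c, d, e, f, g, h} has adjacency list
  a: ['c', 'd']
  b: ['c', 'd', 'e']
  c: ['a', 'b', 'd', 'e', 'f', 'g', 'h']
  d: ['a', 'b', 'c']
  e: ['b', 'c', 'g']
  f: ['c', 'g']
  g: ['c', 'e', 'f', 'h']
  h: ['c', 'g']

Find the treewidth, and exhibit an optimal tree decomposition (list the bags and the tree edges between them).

Treewidth 2.
Bags: B1 = {b, c, e}  B2 = {c, e, g}  B3 = {c, f, g}  B4 = {b, c, d}  B5 = {c, g, h}  B6 = {a, c, d}
Tree: B1–B2, B2–B3, B1–B4, B3–B5, B4–B6

The largest bag has 3 vertices, giving width 2; this decomposition certifies tw(G) ≤ 2. Conversely, {a, c, d} is a clique of size 3, and the vertices of any clique must share a bag in every tree decomposition; so some bag has ≥ 3 vertices and tw(G) ≥ 2. The upper and lower bounds meet at 2, so that is the treewidth.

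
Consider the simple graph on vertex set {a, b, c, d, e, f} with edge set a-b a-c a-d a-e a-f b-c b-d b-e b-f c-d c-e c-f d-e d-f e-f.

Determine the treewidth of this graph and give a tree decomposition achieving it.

Treewidth 5.
One optimal decomposition is:
Bags: B1 = {a, b, c, d, e, f}
Tree: (single bag)

A single bag containing all 6 vertices is trivially a valid decomposition of width 5. For the lower bound, the 6 vertices {a, b, c, d, e, f} are pairwise adjacent, and any tree decomposition puts a clique entirely inside one bag — forcing width ≥ 5. Combining the bounds, tw(G) = 5.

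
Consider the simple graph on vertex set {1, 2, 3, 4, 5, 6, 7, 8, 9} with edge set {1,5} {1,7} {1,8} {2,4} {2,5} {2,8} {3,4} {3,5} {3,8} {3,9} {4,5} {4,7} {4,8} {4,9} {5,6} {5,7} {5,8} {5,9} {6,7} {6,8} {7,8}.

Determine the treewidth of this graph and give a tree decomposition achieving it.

Each bag holds 4 vertices, so the decomposition has width 3, which upper-bounds the treewidth. For the lower bound, the 4 vertices {1, 5, 7, 8} are pairwise adjacent, and any tree decomposition puts a clique entirely inside one bag — forcing width ≥ 3. Combining the bounds, tw(G) = 3.

Treewidth 3.
Bags: B1 = {4, 5, 7, 8}  B2 = {2, 4, 5, 8}  B3 = {3, 4, 5, 8}  B4 = {3, 4, 5, 9}  B5 = {5, 6, 7, 8}  B6 = {1, 5, 7, 8}
Tree: B1–B2, B2–B3, B3–B4, B1–B5, B1–B6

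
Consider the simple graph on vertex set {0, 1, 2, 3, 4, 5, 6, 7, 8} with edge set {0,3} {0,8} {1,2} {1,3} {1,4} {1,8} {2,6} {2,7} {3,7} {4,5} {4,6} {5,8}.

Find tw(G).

A width-3 tree decomposition is:
Bags: B1 = {2, 3, 6, 7}  B2 = {1, 2, 3, 6}  B3 = {1, 3, 4, 6}  B4 = {0, 1, 3, 4}  B5 = {0, 1, 4, 8}  B6 = {0, 4, 5, 8}
Tree: B1–B2, B2–B3, B3–B4, B4–B5, B5–B6
Every bag has size at most 4, so the width is 4 − 1 = 3 and tw(G) ≤ 3. For the lower bound: the 4 vertex sets {2,6,7}, {3}, {1}, {0,4,5,8} are disjoint, each induces a connected subgraph, and every pair is joined by at least one edge of G. Contracting each set to a single vertex therefore yields K_{4} as a minor, and since treewidth is minor-monotone, tw(G) ≥ tw(K_{4}) = 3. The upper and lower bounds meet at 3, so that is the treewidth.

3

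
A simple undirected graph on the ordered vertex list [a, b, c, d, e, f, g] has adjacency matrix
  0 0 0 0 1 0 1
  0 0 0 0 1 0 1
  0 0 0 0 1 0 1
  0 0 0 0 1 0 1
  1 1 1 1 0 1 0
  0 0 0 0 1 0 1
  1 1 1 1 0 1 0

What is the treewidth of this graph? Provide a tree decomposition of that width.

Treewidth 2.
One optimal decomposition is:
Bags: B1 = {e, f, g}  B2 = {b, e, g}  B3 = {c, e, g}  B4 = {d, e, g}  B5 = {a, e, g}
Tree: B1–B2, B2–B3, B3–B4, B4–B5

Every bag has size at most 3, so the width is 3 − 1 = 2 and tw(G) ≤ 2. For the lower bound, G contains the cycle e–f–g–b–e, so G is not a forest; only forests have treewidth ≤ 1, hence tw(G) ≥ 2. Therefore the treewidth is 2.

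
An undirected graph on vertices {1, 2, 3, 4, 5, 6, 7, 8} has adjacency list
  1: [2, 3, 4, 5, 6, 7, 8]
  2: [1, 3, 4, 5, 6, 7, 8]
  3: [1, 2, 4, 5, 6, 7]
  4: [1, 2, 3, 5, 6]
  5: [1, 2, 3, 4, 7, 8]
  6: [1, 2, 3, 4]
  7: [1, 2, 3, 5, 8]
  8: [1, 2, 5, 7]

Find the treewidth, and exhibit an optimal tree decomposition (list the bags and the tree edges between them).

Treewidth 4.
One optimal decomposition is:
Bags: B1 = {1, 2, 3, 5, 7}  B2 = {1, 2, 3, 4, 5}  B3 = {1, 2, 3, 4, 6}  B4 = {1, 2, 5, 7, 8}
Tree: B1–B2, B2–B3, B1–B4

The largest bag has 5 vertices, giving width 4; this decomposition certifies tw(G) ≤ 4. For the lower bound, the 5 vertices {1, 2, 5, 7, 8} are pairwise adjacent, and any tree decomposition puts a clique entirely inside one bag — forcing width ≥ 4. Therefore the treewidth is 4.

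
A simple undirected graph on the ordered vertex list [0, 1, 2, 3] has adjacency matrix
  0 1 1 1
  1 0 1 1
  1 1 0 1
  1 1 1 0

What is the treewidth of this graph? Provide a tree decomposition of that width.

Treewidth 3.
One optimal decomposition is:
Bags: B1 = {0, 1, 2, 3}
Tree: (single bag)

With just one bag of size 4, the width is 4 − 1 = 3, so tw(G) ≤ 3. For the lower bound, the 4 vertices {0, 1, 2, 3} are pairwise adjacent, and any tree decomposition puts a clique entirely inside one bag — forcing width ≥ 3. Hence tw(G) = 3 exactly.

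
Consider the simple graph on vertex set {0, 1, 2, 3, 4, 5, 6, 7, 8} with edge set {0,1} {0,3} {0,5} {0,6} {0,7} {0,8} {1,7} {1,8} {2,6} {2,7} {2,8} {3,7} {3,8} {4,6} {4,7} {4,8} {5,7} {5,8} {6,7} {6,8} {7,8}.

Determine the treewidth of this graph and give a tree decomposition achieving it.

Treewidth 3.
Bags: B1 = {0, 6, 7, 8}  B2 = {0, 1, 7, 8}  B3 = {4, 6, 7, 8}  B4 = {0, 3, 7, 8}  B5 = {0, 5, 7, 8}  B6 = {2, 6, 7, 8}
Tree: B1–B2, B1–B3, B1–B4, B2–B5, B1–B6

Each bag holds 4 vertices, so the decomposition has width 3, which upper-bounds the treewidth. Conversely, {0, 1, 7, 8} is a clique of size 4, and the vertices of any clique must share a bag in every tree decomposition; so some bag has ≥ 4 vertices and tw(G) ≥ 3. Hence tw(G) = 3 exactly.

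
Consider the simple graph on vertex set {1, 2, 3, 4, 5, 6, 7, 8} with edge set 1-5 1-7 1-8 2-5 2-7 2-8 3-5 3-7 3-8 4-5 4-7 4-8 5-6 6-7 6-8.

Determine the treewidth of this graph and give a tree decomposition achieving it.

The largest bag has 4 vertices, giving width 3; this decomposition certifies tw(G) ≤ 3. For the lower bound: the 4 vertex sets {1,8}, {5,6}, {7}, {3} are disjoint, each induces a connected subgraph, and every pair is joined by at least one edge of G. Contracting each set to a single vertex therefore yields K_{4} as a minor, and since treewidth is minor-monotone, tw(G) ≥ tw(K_{4}) = 3. The upper and lower bounds meet at 3, so that is the treewidth.

Treewidth 3.
One such decomposition:
Bags: B1 = {1, 5, 7, 8}  B2 = {5, 6, 7, 8}  B3 = {3, 5, 7, 8}  B4 = {2, 5, 7, 8}  B5 = {4, 5, 7, 8}
Tree: B1–B2, B2–B3, B3–B4, B4–B5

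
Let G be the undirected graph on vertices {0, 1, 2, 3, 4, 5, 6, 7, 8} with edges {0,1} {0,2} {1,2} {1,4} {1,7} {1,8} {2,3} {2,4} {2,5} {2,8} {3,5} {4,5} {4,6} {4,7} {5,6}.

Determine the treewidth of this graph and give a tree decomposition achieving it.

Each bag holds 3 vertices, so the decomposition has width 2, which upper-bounds the treewidth. For the lower bound, the 3 vertices {0, 1, 2} are pairwise adjacent, and any tree decomposition puts a clique entirely inside one bag — forcing width ≥ 2. Combining the bounds, tw(G) = 2.

Treewidth 2.
One such decomposition:
Bags: B1 = {0, 1, 2}  B2 = {1, 2, 4}  B3 = {1, 4, 7}  B4 = {2, 4, 5}  B5 = {2, 3, 5}  B6 = {1, 2, 8}  B7 = {4, 5, 6}
Tree: B1–B2, B2–B3, B2–B4, B4–B5, B2–B6, B4–B7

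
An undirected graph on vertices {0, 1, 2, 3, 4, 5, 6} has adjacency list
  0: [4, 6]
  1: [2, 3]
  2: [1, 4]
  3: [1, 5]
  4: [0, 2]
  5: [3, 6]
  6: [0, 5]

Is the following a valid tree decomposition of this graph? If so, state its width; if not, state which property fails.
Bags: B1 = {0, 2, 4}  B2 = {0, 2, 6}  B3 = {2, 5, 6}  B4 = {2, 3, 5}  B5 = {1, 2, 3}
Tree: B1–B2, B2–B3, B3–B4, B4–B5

Checking the three conditions: (i) the bags cover all of {0, 1, 2, 3, 4, 5, 6}; (ii) for each edge, some bag contains both endpoints; (iii) the bags containing any fixed vertex form a subtree. All hold, so the decomposition is valid with width 3 − 1 = 2.

Yes; width 2.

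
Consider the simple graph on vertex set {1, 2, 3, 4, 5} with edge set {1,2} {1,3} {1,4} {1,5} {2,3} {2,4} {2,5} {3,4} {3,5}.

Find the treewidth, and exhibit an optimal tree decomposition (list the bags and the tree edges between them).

Treewidth 3.
One optimal decomposition is:
Bags: B1 = {1, 2, 3, 5}  B2 = {1, 2, 3, 4}
Tree: B1–B2

Every bag has size at most 4, so the width is 4 − 1 = 3 and tw(G) ≤ 3. Conversely, {1, 2, 3, 4} is a clique of size 4, and the vertices of any clique must share a bag in every tree decomposition; so some bag has ≥ 4 vertices and tw(G) ≥ 3. The upper and lower bounds meet at 3, so that is the treewidth.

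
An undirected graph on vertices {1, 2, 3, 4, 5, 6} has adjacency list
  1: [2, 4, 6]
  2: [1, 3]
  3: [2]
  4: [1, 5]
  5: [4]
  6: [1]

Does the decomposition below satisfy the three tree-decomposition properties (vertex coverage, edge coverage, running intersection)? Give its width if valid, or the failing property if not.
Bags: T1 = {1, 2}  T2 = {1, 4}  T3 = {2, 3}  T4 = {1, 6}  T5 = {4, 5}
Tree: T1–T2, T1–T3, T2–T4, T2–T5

Vertex coverage: the bags together contain {1, 2, 3, 4, 5, 6}, the full vertex set. Edge coverage: each edge of G has both endpoints in at least one bag. Running intersection: for every vertex, the bags containing it form a connected subtree. All three properties hold, so this is a valid tree decomposition of width max|bag| − 1 = 1, and hence tw(G) ≤ 1.

Yes; width 1.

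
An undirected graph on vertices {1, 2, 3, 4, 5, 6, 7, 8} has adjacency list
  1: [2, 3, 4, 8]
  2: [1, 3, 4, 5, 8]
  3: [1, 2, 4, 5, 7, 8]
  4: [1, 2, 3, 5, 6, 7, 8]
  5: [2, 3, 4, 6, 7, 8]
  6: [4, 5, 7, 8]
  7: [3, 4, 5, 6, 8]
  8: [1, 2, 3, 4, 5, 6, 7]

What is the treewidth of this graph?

A width-4 tree decomposition is:
Bags: B1 = {1, 2, 3, 4, 8}  B2 = {2, 3, 4, 5, 8}  B3 = {3, 4, 5, 7, 8}  B4 = {4, 5, 6, 7, 8}
Tree: B1–B2, B2–B3, B3–B4
Every bag has size at most 5, so the width is 5 − 1 = 4 and tw(G) ≤ 4. Conversely, {1, 2, 3, 4, 8} is a clique of size 5, and the vertices of any clique must share a bag in every tree decomposition; so some bag has ≥ 5 vertices and tw(G) ≥ 4. The upper and lower bounds meet at 4, so that is the treewidth.

4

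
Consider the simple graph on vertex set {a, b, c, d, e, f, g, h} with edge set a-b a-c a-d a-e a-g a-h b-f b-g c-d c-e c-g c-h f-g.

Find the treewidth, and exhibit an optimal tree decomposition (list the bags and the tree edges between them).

Treewidth 2.
One such decomposition:
Bags: B1 = {a, c, d}  B2 = {a, c, e}  B3 = {a, c, h}  B4 = {a, c, g}  B5 = {a, b, g}  B6 = {b, f, g}
Tree: B1–B2, B1–B3, B3–B4, B4–B5, B5–B6

Every bag has size at most 3, so the width is 3 − 1 = 2 and tw(G) ≤ 2. Conversely, {a, c, d} is a clique of size 3, and the vertices of any clique must share a bag in every tree decomposition; so some bag has ≥ 3 vertices and tw(G) ≥ 2. Therefore the treewidth is 2.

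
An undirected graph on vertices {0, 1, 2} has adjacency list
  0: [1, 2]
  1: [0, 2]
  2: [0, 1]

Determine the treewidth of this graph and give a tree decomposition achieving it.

With just one bag of size 3, the width is 3 − 1 = 2, so tw(G) ≤ 2. Conversely, {0, 1, 2} is a clique of size 3, and the vertices of any clique must share a bag in every tree decomposition; so some bag has ≥ 3 vertices and tw(G) ≥ 2. Hence tw(G) = 2 exactly.

Treewidth 2.
One optimal decomposition is:
Bags: B1 = {0, 1, 2}
Tree: (single bag)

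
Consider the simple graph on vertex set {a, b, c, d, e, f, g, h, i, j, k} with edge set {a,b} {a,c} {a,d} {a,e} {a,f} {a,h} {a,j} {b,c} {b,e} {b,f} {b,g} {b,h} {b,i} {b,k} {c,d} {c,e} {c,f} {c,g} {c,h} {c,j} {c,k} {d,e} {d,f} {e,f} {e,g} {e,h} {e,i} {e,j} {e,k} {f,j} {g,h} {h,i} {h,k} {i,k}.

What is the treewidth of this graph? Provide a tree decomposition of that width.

Treewidth 4.
Bags: B1 = {a, b, c, e, h}  B2 = {a, b, c, e, f}  B3 = {a, c, e, f, j}  B4 = {b, c, e, h, k}  B5 = {b, c, e, g, h}  B6 = {a, c, d, e, f}  B7 = {b, e, h, i, k}
Tree: B1–B2, B2–B3, B1–B4, B1–B5, B3–B6, B4–B7

Every bag has size at most 5, so the width is 5 − 1 = 4 and tw(G) ≤ 4. Conversely, {a, c, d, e, f} is a clique of size 5, and the vertices of any clique must share a bag in every tree decomposition; so some bag has ≥ 5 vertices and tw(G) ≥ 4. Hence tw(G) = 4 exactly.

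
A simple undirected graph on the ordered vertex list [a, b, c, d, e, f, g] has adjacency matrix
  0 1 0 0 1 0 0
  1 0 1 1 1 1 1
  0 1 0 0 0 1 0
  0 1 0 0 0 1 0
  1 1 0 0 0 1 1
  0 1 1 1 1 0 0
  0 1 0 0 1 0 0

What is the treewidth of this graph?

A width-2 tree decomposition is:
Bags: B1 = {b, d, f}  B2 = {b, e, f}  B3 = {b, c, f}  B4 = {b, e, g}  B5 = {a, b, e}
Tree: B1–B2, B1–B3, B2–B4, B4–B5
The largest bag has 3 vertices, giving width 2; this decomposition certifies tw(G) ≤ 2. For the lower bound, the 3 vertices {b, e, g} are pairwise adjacent, and any tree decomposition puts a clique entirely inside one bag — forcing width ≥ 2. Combining the bounds, tw(G) = 2.

2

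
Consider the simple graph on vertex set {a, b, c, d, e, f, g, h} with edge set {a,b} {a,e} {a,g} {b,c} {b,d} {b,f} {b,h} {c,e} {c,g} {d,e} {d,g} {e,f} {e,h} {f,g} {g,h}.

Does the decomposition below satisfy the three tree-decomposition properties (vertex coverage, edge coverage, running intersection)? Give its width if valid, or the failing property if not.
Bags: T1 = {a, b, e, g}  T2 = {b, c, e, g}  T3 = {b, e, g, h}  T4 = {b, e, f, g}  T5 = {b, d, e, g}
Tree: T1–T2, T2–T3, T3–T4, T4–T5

Yes; width 3.

Checking the three conditions: (i) the bags cover all of {a, b, c, d, e, f, g, h}; (ii) for each edge, some bag contains both endpoints; (iii) the bags containing any fixed vertex form a subtree. All hold, so the decomposition is valid with width 4 − 1 = 3.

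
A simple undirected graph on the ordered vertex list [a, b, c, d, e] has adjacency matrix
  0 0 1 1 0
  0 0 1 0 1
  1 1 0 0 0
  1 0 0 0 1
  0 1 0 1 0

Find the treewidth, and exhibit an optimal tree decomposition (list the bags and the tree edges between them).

Treewidth 2.
One optimal decomposition is:
Bags: B1 = {a, b, c}  B2 = {a, b, e}  B3 = {a, d, e}
Tree: B1–B2, B2–B3

Every bag has size at most 3, so the width is 3 − 1 = 2 and tw(G) ≤ 2. Since a–c–b–e–d–a is a cycle in G, G is not acyclic. Forests are exactly the graphs of treewidth ≤ 1, so tw(G) ≥ 2. Therefore the treewidth is 2.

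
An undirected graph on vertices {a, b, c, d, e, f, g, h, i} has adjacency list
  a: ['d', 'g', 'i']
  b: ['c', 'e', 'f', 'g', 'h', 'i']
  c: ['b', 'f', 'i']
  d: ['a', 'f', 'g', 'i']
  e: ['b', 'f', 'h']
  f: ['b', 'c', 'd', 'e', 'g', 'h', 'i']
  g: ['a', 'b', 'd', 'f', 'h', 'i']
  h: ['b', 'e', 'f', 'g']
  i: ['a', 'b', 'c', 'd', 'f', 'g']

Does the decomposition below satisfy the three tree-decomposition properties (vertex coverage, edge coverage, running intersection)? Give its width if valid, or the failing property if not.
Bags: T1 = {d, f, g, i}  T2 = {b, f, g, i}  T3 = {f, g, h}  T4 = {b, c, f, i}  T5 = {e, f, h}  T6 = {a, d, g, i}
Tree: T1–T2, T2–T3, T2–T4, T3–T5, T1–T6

No — edge (b,h) lies in no bag.

A tree decomposition must satisfy three properties: every vertex lies in some bag; for every edge, both endpoints lie together in some bag; and for every vertex, the bags containing it form a connected subtree. Here edge (b,h) lies in no bag, so the decomposition is invalid.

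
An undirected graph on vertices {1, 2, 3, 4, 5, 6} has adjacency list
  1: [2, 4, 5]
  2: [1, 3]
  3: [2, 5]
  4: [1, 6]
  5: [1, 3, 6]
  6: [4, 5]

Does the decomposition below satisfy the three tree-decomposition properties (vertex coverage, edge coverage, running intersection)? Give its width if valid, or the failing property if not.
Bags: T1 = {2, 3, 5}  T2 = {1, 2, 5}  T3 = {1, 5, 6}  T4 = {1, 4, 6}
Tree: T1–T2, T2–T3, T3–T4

Yes; width 2.

Checking the three conditions: (i) the bags cover all of {1, 2, 3, 4, 5, 6}; (ii) for each edge, some bag contains both endpoints; (iii) the bags containing any fixed vertex form a subtree. All hold, so the decomposition is valid with width 3 − 1 = 2.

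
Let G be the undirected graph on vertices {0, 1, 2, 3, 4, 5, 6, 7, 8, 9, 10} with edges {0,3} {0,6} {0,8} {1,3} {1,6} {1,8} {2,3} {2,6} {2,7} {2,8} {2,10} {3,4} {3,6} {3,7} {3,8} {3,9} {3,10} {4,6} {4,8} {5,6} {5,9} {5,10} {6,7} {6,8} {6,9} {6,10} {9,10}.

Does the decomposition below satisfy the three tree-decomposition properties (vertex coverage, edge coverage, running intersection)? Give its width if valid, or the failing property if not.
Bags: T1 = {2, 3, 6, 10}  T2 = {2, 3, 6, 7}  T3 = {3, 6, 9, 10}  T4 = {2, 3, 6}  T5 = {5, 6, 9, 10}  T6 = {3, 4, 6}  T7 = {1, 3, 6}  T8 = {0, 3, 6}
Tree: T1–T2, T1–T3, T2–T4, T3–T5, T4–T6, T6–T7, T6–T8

A tree decomposition must satisfy three properties: every vertex lies in some bag; for every edge, both endpoints lie together in some bag; and for every vertex, the bags containing it form a connected subtree. Here vertex 8 appears in no bag, so the decomposition is invalid.

No — vertex 8 appears in no bag.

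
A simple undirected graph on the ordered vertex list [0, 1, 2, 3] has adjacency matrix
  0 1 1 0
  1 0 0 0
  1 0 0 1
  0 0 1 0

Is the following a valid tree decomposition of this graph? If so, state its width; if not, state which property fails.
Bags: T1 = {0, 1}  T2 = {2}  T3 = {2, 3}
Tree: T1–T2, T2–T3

A tree decomposition must satisfy three properties: every vertex lies in some bag; for every edge, both endpoints lie together in some bag; and for every vertex, the bags containing it form a connected subtree. Here edge (0,2) lies in no bag, so the decomposition is invalid.

No — edge (0,2) lies in no bag.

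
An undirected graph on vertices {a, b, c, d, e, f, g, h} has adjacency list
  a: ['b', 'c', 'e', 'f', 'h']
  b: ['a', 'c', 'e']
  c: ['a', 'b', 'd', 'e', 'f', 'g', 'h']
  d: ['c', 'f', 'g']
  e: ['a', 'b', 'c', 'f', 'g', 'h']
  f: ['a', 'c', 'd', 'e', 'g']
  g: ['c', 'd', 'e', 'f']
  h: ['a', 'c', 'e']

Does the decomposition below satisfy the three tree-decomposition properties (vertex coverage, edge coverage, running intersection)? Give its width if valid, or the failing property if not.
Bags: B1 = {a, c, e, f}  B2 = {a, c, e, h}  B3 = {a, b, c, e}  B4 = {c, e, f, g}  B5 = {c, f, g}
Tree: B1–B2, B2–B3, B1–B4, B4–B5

A tree decomposition must satisfy three properties: every vertex lies in some bag; for every edge, both endpoints lie together in some bag; and for every vertex, the bags containing it form a connected subtree. Here vertex d appears in no bag, so the decomposition is invalid.

No — vertex d appears in no bag.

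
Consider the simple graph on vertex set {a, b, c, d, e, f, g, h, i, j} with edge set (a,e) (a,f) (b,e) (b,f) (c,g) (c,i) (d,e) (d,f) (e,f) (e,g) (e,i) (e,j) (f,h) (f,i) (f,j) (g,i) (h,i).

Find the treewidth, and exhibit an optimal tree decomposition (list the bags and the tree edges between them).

The largest bag has 3 vertices, giving width 2; this decomposition certifies tw(G) ≤ 2. For the lower bound, the 3 vertices {e, g, i} are pairwise adjacent, and any tree decomposition puts a clique entirely inside one bag — forcing width ≥ 2. Hence tw(G) = 2 exactly.

Treewidth 2.
One optimal decomposition is:
Bags: B1 = {d, e, f}  B2 = {e, f, i}  B3 = {e, g, i}  B4 = {c, g, i}  B5 = {a, e, f}  B6 = {e, f, j}  B7 = {b, e, f}  B8 = {f, h, i}
Tree: B1–B2, B2–B3, B3–B4, B2–B5, B5–B6, B6–B7, B2–B8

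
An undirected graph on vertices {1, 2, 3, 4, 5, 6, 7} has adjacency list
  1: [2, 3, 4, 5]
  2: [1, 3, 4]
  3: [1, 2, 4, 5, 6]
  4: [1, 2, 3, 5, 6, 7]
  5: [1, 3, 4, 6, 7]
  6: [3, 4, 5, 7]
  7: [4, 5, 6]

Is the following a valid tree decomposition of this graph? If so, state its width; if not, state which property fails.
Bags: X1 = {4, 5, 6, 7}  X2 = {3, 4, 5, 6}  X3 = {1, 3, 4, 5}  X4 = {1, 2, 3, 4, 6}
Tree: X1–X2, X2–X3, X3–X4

A tree decomposition must satisfy three properties: every vertex lies in some bag; for every edge, both endpoints lie together in some bag; and for every vertex, the bags containing it form a connected subtree. Here bags containing vertex 6 are not connected in the tree, so the decomposition is invalid.

No — bags containing vertex 6 are not connected in the tree.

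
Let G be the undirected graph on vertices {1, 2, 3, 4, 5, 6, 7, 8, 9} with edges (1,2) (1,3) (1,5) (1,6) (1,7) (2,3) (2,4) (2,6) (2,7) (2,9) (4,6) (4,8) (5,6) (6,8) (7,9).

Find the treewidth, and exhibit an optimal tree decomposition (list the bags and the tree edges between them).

Each bag holds 3 vertices, so the decomposition has width 2, which upper-bounds the treewidth. On the other hand G contains the 3-clique {4, 6, 8}. A clique must lie in a single bag of any decomposition, so no decomposition can have width below 2. Combining the bounds, tw(G) = 2.

Treewidth 2.
One optimal decomposition is:
Bags: B1 = {2, 4, 6}  B2 = {1, 2, 6}  B3 = {4, 6, 8}  B4 = {1, 2, 7}  B5 = {1, 2, 3}  B6 = {1, 5, 6}  B7 = {2, 7, 9}
Tree: B1–B2, B1–B3, B2–B4, B4–B5, B2–B6, B4–B7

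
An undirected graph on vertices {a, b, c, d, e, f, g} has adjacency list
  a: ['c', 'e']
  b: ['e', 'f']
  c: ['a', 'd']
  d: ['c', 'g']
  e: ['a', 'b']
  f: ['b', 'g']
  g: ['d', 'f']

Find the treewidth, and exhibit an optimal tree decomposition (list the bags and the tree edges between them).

Treewidth 2.
One optimal decomposition is:
Bags: B1 = {a, c, d}  B2 = {a, d, g}  B3 = {a, f, g}  B4 = {a, b, f}  B5 = {a, b, e}
Tree: B1–B2, B2–B3, B3–B4, B4–B5

Each bag holds 3 vertices, so the decomposition has width 2, which upper-bounds the treewidth. For the lower bound, G contains the cycle a–c–d–g–f–b–e–a, so G is not a forest; only forests have treewidth ≤ 1, hence tw(G) ≥ 2. Combining the bounds, tw(G) = 2.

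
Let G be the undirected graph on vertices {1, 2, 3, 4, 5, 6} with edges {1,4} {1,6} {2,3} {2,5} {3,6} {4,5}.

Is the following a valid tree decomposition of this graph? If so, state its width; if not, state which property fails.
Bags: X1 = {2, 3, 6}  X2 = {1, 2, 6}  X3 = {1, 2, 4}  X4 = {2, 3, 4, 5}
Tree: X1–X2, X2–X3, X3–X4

No — bags containing vertex 3 are not connected in the tree.

A tree decomposition must satisfy three properties: every vertex lies in some bag; for every edge, both endpoints lie together in some bag; and for every vertex, the bags containing it form a connected subtree. Here bags containing vertex 3 are not connected in the tree, so the decomposition is invalid.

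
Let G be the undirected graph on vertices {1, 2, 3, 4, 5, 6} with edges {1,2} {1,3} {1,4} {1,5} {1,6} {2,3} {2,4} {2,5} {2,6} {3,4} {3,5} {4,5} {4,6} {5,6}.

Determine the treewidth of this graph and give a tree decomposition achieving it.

Treewidth 4.
Bags: B1 = {1, 2, 4, 5, 6}  B2 = {1, 2, 3, 4, 5}
Tree: B1–B2

The largest bag has 5 vertices, giving width 4; this decomposition certifies tw(G) ≤ 4. On the other hand G contains the 5-clique {1, 2, 3, 4, 5}. A clique must lie in a single bag of any decomposition, so no decomposition can have width below 4. Therefore the treewidth is 4.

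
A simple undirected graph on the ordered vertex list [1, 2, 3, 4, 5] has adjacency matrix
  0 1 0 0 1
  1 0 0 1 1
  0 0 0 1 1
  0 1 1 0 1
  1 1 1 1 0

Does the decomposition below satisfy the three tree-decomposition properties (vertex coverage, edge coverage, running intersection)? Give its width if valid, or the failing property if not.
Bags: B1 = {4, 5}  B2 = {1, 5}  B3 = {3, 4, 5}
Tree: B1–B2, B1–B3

A tree decomposition must satisfy three properties: every vertex lies in some bag; for every edge, both endpoints lie together in some bag; and for every vertex, the bags containing it form a connected subtree. Here vertex 2 appears in no bag, so the decomposition is invalid.

No — vertex 2 appears in no bag.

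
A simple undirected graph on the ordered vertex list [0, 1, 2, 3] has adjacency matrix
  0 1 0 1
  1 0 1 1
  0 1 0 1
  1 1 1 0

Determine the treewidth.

A width-2 tree decomposition is:
Bags: B1 = {1, 2, 3}  B2 = {0, 1, 3}
Tree: B1–B2
The largest bag has 3 vertices, giving width 2; this decomposition certifies tw(G) ≤ 2. Conversely, {0, 1, 3} is a clique of size 3, and the vertices of any clique must share a bag in every tree decomposition; so some bag has ≥ 3 vertices and tw(G) ≥ 2. The upper and lower bounds meet at 2, so that is the treewidth.

2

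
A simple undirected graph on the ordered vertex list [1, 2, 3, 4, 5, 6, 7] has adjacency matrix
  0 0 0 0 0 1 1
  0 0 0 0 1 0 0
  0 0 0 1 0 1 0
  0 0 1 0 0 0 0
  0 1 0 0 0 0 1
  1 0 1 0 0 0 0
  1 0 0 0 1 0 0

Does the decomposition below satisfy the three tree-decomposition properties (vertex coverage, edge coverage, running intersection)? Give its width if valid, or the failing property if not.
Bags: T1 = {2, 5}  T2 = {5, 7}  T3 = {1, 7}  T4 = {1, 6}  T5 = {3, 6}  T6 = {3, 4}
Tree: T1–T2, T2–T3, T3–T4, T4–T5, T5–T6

Every vertex of G appears in some bag (union = {1, 2, 3, 4, 5, 6, 7}); every edge is covered by a bag; and for each vertex v the set of bags containing v is connected in the bag tree. The decomposition is therefore valid. The largest bag has 2 vertices, so the width is 1.

Yes; width 1.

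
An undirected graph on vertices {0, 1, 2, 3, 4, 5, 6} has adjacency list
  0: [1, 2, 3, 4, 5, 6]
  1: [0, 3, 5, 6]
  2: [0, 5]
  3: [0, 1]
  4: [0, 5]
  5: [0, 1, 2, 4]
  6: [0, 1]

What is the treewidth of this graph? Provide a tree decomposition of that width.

Each bag holds 3 vertices, so the decomposition has width 2, which upper-bounds the treewidth. For the lower bound, the 3 vertices {0, 1, 3} are pairwise adjacent, and any tree decomposition puts a clique entirely inside one bag — forcing width ≥ 2. Hence tw(G) = 2 exactly.

Treewidth 2.
One optimal decomposition is:
Bags: B1 = {0, 4, 5}  B2 = {0, 1, 5}  B3 = {0, 2, 5}  B4 = {0, 1, 3}  B5 = {0, 1, 6}
Tree: B1–B2, B2–B3, B2–B4, B2–B5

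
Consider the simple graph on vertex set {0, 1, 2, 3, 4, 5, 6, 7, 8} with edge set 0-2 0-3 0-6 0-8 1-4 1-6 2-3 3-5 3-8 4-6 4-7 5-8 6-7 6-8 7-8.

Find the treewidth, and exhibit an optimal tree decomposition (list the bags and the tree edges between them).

Each bag holds 3 vertices, so the decomposition has width 2, which upper-bounds the treewidth. For the lower bound, the 3 vertices {0, 2, 3} are pairwise adjacent, and any tree decomposition puts a clique entirely inside one bag — forcing width ≥ 2. Combining the bounds, tw(G) = 2.

Treewidth 2.
Bags: B1 = {0, 6, 8}  B2 = {0, 3, 8}  B3 = {3, 5, 8}  B4 = {6, 7, 8}  B5 = {4, 6, 7}  B6 = {0, 2, 3}  B7 = {1, 4, 6}
Tree: B1–B2, B2–B3, B1–B4, B4–B5, B2–B6, B5–B7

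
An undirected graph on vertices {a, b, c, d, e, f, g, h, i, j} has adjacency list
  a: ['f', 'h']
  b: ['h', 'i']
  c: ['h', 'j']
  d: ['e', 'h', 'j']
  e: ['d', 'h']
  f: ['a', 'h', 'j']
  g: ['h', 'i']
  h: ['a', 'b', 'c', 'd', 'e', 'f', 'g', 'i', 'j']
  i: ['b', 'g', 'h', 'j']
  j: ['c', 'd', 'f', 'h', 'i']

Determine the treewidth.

A width-2 tree decomposition is:
Bags: B1 = {f, h, j}  B2 = {d, h, j}  B3 = {h, i, j}  B4 = {c, h, j}  B5 = {b, h, i}  B6 = {g, h, i}  B7 = {d, e, h}  B8 = {a, f, h}
Tree: B1–B2, B2–B3, B1–B4, B3–B5, B5–B6, B2–B7, B1–B8
Every bag has size at most 3, so the width is 3 − 1 = 2 and tw(G) ≤ 2. On the other hand G contains the 3-clique {g, h, i}. A clique must lie in a single bag of any decomposition, so no decomposition can have width below 2. The upper and lower bounds meet at 2, so that is the treewidth.

2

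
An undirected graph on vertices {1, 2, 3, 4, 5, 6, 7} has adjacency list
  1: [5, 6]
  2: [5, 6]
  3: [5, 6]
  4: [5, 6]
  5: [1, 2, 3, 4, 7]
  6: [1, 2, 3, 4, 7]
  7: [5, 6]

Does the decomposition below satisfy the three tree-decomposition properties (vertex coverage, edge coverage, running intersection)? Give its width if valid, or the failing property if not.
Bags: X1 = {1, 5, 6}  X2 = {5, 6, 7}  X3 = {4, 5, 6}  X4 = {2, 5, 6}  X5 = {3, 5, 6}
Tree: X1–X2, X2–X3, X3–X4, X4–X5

Yes; width 2.

Every vertex of G appears in some bag (union = {1, 2, 3, 4, 5, 6, 7}); every edge is covered by a bag; and for each vertex v the set of bags containing v is connected in the bag tree. The decomposition is therefore valid. The largest bag has 3 vertices, so the width is 2.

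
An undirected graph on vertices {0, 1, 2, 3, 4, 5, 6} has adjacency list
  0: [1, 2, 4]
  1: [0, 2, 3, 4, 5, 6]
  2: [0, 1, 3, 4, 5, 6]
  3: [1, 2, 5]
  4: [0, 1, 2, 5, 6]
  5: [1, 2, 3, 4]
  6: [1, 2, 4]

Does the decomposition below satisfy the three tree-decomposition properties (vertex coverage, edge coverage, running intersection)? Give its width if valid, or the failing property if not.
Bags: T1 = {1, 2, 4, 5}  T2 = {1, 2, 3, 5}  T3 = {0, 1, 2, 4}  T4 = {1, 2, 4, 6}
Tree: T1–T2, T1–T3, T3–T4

Yes; width 3.

Vertex coverage: the bags together contain {0, 1, 2, 3, 4, 5, 6}, the full vertex set. Edge coverage: each edge of G has both endpoints in at least one bag. Running intersection: for every vertex, the bags containing it form a connected subtree. All three properties hold, so this is a valid tree decomposition of width max|bag| − 1 = 3, and hence tw(G) ≤ 3.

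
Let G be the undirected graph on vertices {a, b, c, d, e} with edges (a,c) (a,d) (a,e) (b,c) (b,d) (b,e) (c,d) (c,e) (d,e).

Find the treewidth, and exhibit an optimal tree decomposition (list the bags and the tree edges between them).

Treewidth 3.
One such decomposition:
Bags: B1 = {b, c, d, e}  B2 = {a, c, d, e}
Tree: B1–B2

The largest bag has 4 vertices, giving width 3; this decomposition certifies tw(G) ≤ 3. On the other hand G contains the 4-clique {a, c, d, e}. A clique must lie in a single bag of any decomposition, so no decomposition can have width below 3. Combining the bounds, tw(G) = 3.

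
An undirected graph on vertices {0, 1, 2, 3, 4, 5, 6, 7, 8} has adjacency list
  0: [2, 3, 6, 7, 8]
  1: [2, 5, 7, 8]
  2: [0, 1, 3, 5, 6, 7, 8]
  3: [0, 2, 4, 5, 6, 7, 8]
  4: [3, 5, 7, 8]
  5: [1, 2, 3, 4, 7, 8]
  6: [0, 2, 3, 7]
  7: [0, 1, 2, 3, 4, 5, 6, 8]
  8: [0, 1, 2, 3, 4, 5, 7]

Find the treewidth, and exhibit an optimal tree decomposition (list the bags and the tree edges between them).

The largest bag has 5 vertices, giving width 4; this decomposition certifies tw(G) ≤ 4. Conversely, {1, 2, 5, 7, 8} is a clique of size 5, and the vertices of any clique must share a bag in every tree decomposition; so some bag has ≥ 5 vertices and tw(G) ≥ 4. Combining the bounds, tw(G) = 4.

Treewidth 4.
One such decomposition:
Bags: B1 = {3, 4, 5, 7, 8}  B2 = {2, 3, 5, 7, 8}  B3 = {0, 2, 3, 7, 8}  B4 = {0, 2, 3, 6, 7}  B5 = {1, 2, 5, 7, 8}
Tree: B1–B2, B2–B3, B3–B4, B2–B5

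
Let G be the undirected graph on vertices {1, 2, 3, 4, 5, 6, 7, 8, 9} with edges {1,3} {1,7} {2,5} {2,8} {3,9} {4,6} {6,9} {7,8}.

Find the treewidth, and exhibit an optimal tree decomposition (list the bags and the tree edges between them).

Treewidth 1.
One such decomposition:
Bags: B1 = {2, 5}  B2 = {2, 8}  B3 = {7, 8}  B4 = {1, 7}  B5 = {1, 3}  B6 = {3, 9}  B7 = {6, 9}  B8 = {4, 6}
Tree: B1–B2, B2–B3, B3–B4, B4–B5, B5–B6, B6–B7, B7–B8

The largest bag has 2 vertices, giving width 1; this decomposition certifies tw(G) ≤ 1. Since G has at least one edge (e.g. 5–2), it is not an edgeless graph, so tw(G) ≥ 1. Therefore the treewidth is 1.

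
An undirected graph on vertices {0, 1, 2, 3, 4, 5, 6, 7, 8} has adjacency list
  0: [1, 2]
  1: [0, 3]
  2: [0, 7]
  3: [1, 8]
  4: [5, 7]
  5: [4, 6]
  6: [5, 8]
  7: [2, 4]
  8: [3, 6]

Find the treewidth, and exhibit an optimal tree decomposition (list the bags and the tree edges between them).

Treewidth 2.
One such decomposition:
Bags: B1 = {4, 5, 6}  B2 = {4, 6, 8}  B3 = {3, 4, 8}  B4 = {1, 3, 4}  B5 = {0, 1, 4}  B6 = {0, 2, 4}  B7 = {2, 4, 7}
Tree: B1–B2, B2–B3, B3–B4, B4–B5, B5–B6, B6–B7

Every bag has size at most 3, so the width is 3 − 1 = 2 and tw(G) ≤ 2. For the lower bound, G contains the cycle 4–5–6–8–3–1–0–2–7–4, so G is not a forest; only forests have treewidth ≤ 1, hence tw(G) ≥ 2. Combining the bounds, tw(G) = 2.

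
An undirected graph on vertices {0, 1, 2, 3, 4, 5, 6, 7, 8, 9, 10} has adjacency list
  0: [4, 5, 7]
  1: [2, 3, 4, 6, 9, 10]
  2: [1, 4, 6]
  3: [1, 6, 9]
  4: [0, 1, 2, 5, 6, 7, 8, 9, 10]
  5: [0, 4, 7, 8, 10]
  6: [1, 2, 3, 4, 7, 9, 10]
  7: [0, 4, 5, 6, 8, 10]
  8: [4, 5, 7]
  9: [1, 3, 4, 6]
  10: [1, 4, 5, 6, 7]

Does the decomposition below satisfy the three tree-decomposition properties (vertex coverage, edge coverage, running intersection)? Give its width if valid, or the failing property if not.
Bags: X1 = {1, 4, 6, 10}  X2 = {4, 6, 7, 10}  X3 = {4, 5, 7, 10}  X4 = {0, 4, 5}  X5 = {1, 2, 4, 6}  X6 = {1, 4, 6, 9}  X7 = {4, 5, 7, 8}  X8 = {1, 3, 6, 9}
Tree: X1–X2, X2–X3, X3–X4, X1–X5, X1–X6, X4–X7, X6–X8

No — edge (7,0) lies in no bag.

A tree decomposition must satisfy three properties: every vertex lies in some bag; for every edge, both endpoints lie together in some bag; and for every vertex, the bags containing it form a connected subtree. Here edge (7,0) lies in no bag, so the decomposition is invalid.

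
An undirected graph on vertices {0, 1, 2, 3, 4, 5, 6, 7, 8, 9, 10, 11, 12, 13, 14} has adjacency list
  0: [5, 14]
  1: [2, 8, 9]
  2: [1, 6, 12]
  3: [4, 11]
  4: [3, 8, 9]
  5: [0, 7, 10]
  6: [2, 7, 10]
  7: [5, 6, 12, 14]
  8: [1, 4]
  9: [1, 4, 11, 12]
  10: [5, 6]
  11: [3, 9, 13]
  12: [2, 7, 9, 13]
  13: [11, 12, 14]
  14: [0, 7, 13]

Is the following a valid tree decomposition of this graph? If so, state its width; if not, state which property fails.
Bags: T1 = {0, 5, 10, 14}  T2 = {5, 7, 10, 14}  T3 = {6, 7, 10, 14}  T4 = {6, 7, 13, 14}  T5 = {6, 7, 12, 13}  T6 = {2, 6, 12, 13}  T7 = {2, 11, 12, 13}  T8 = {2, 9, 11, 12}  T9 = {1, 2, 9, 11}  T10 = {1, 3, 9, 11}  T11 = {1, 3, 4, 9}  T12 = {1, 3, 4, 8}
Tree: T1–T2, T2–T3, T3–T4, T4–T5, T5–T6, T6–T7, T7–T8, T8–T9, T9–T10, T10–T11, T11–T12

Yes; width 3.

Checking the three conditions: (i) the bags cover all of {0, 1, 2, 3, 4, 5, 6, 7, 8, 9, 10, 11, 12, 13, 14}; (ii) for each edge, some bag contains both endpoints; (iii) the bags containing any fixed vertex form a subtree. All hold, so the decomposition is valid with width 4 − 1 = 3.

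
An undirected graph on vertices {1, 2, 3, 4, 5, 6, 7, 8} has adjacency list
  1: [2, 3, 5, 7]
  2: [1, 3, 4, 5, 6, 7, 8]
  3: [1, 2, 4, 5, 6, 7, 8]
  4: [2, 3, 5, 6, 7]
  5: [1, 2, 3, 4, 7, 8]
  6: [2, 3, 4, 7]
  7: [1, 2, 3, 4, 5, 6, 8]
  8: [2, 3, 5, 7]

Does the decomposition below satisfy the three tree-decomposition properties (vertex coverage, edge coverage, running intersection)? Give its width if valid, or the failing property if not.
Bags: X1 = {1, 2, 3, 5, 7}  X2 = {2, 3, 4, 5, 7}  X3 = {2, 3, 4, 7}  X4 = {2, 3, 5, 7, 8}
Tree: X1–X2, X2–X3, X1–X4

A tree decomposition must satisfy three properties: every vertex lies in some bag; for every edge, both endpoints lie together in some bag; and for every vertex, the bags containing it form a connected subtree. Here vertex 6 appears in no bag, so the decomposition is invalid.

No — vertex 6 appears in no bag.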